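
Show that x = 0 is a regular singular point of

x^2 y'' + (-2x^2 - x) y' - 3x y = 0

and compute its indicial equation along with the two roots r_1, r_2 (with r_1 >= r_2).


Divide by x^2 to reach normal form y'' + P_1(x) y' + P_2(x) y = 0 with P_1(x) = -2 - 1/x and P_2(x) = -3/x.
x = 0 is a singular point because the y'-coefficient -2 - 1/x has a pole at x = 0 and the y-coefficient -3/x has a pole at x = 0.
It is a regular singular point because x P_1(x) = p(x) = -2x - 1 and x^2 P_2(x) = q(x) = -3x are polynomials, hence analytic at x = 0.
p(0) = -1,  q(0) = 0.
Indicial equation: r(r-1) + p(0) r + q(0) = 0, i.e. r^2 + (p(0) - 1) r + q(0) = 0, i.e. r^2 - 2 r = 0.
Discriminant: (-2)^2 - 4(0) = 4, so r = (2 ± 2)/2.
Solving: r_1 = 2, r_2 = 0.

indicial: r^2 - 2 r = 0; roots r_1 = 2, r_2 = 0


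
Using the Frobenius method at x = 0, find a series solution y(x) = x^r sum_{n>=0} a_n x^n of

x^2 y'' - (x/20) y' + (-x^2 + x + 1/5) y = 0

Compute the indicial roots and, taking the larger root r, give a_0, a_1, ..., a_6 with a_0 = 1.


Write in Frobenius form y'' + (p(x)/x) y' + (q(x)/x^2) y = 0:
  p(x) = -1/20,  q(x) = -x^2 + x + 1/5.
Indicial equation: r(r-1) + (-1/20) r + (1/5) = 0 -> roots r_1 = 4/5, r_2 = 1/4.
Take r = r_1 = 4/5. Let y(x) = x^r sum_{n>=0} a_n x^n with a_0 = 1.
Substitute y = x^r sum a_n x^n and match x^{r+n}. The recurrence is
  D(n) a_n + 1 a_{n-1} - 1 a_{n-2} = 0,  where D(n) = (r+n)(r+n-1) + (-1/20)(r+n) + (1/5).
  a_n = [-1 a_{n-1} + 1 a_{n-2}] / D(n).
Since the indicial polynomial factors as (r - r_1)(r - r_2), D(n) = (r_1 + n - r_1)(r_1 + n - r_2) = n(n + 11/20).
Evaluating step by step (a_0 = 1):
  n = 1: D(1) = 1(1 + 11/20) = 31/20; numerator = -1(1) = -1; a_1 = (-1)/(31/20) = -20/31
  n = 2: D(2) = 2(2 + 11/20) = 51/10; numerator = -1(-20/31) + 1(1) = 51/31; a_2 = (51/31)/(51/10) = 10/31
  n = 3: D(3) = 3(3 + 11/20) = 213/20; numerator = -1(10/31) + 1(-20/31) = -30/31; a_3 = (-30/31)/(213/20) = -200/2201
  n = 4: D(4) = 4(4 + 11/20) = 91/5; numerator = -1(-200/2201) + 1(10/31) = 910/2201; a_4 = (910/2201)/(91/5) = 50/2201
  n = 5: D(5) = 5(5 + 11/20) = 111/4; numerator = -1(50/2201) + 1(-200/2201) = -250/2201; a_5 = (-250/2201)/(111/4) = -1000/244311
  n = 6: D(6) = 6(6 + 11/20) = 393/10; numerator = -1(-1000/244311) + 1(50/2201) = 6550/244311; a_6 = (6550/244311)/(393/10) = 500/732933

r = 4/5; a_0 = 1; a_1 = -20/31; a_2 = 10/31; a_3 = -200/2201; a_4 = 50/2201; a_5 = -1000/244311; a_6 = 500/732933


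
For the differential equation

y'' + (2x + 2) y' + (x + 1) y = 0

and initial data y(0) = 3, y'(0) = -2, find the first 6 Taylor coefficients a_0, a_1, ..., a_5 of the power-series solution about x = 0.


Ansatz: y(x) = sum_{n>=0} a_n x^n, so y'(x) = sum_{n>=1} n a_n x^(n-1) and y''(x) = sum_{n>=2} n(n-1) a_n x^(n-2).
Substitute into P(x) y'' + Q(x) y' + R(x) y = 0 with P(x) = 1, Q(x) = 2x + 2, R(x) = x + 1, and match powers of x.
Initial conditions: a_0 = 3, a_1 = -2.
Setting the coefficient of each power of x to zero and solving order by order (substituting the coefficients already found):
  x^0: 2 a_2 + 2 a_1 + a_0 = 0  ->  2 a_2 = -2 a_1 - a_0 = 1  ->  a_2 = 1/2
  x^1: 6 a_3 + 4 a_2 + 3 a_1 + a_0 = 0  ->  6 a_3 = -4 a_2 - 3 a_1 - a_0 = 1  ->  a_3 = 1/6
  x^2: 12 a_4 + 6 a_3 + 5 a_2 + a_1 = 0  ->  12 a_4 = -6 a_3 - 5 a_2 - a_1 = -3/2  ->  a_4 = -1/8
  x^3: 20 a_5 + 8 a_4 + 7 a_3 + a_2 = 0  ->  20 a_5 = -8 a_4 - 7 a_3 - a_2 = -2/3  ->  a_5 = -1/30
Truncated series: y(x) = 3 - 2 x + (1/2) x^2 + (1/6) x^3 - (1/8) x^4 - (1/30) x^5 + O(x^6).

a_0 = 3; a_1 = -2; a_2 = 1/2; a_3 = 1/6; a_4 = -1/8; a_5 = -1/30


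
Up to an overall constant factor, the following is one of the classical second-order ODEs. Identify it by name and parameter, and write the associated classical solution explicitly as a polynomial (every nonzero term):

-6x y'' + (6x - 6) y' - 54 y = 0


All three coefficients share the factor -6; dividing through by -6 gives  x y'' + (1 - x) y' + 9 y = 0.
This matches the Laguerre equation x y'' + (1 - x) y' + n y = 0 with n = 9; the polynomial solution is L_9(x).
With y = sum_k a_k x^k, matching x^k gives (k+1)k a_{k+1} + (k+1) a_{k+1} - k a_k + n a_k = 0, i.e. (k+1)^2 a_{k+1} = (k - n) a_k = (k - 9) a_k. The right side vanishes at k = 9, so the series terminates at degree 9.
Standard normalization L_n(0) = 1 gives a_0 = 1. Work upward with a_{k+1} = (k - 9) a_k / (k+1)^2:
  a_1 = (0 - 9)(1) / 1^2 = -9/1 = -9
  a_2 = (1 - 9)(-9) / 2^2 = 72/4 = 18
  a_3 = (2 - 9)(18) / 3^2 = -126/9 = -14
  a_4 = (3 - 9)(-14) / 4^2 = 84/16 = 21/4
  a_5 = (4 - 9)(21/4) / 5^2 = (-105/4)/25 = -21/20
  a_6 = (5 - 9)(-21/20) / 6^2 = (21/5)/36 = 7/60
  a_7 = (6 - 9)(7/60) / 7^2 = (-7/20)/49 = -1/140
  a_8 = (7 - 9)(-1/140) / 8^2 = (1/70)/64 = 1/4480
  a_9 = (8 - 9)(1/4480) / 9^2 = (-1/4480)/81 = -1/362880
Hence L_9(x) = -x^9/362880 + x^8/4480 - x^7/140 + 7 x^6/60 - 21 x^5/20 + 21 x^4/4 - 14 x^3 + 18 x^2 - 9 x + 1.

L_9(x); series = -x^9/362880 + x^8/4480 - x^7/140 + 7 x^6/60 - 21 x^5/20 + 21 x^4/4 - 14 x^3 + 18 x^2 - 9 x + 1


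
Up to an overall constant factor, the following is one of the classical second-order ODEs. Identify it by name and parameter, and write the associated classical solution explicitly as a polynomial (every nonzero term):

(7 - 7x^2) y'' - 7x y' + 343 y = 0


All three coefficients share the factor 7; dividing through by 7 gives  (1 - x^2) y'' - x y' + 49 y = 0.
This matches the Chebyshev equation (1 - x^2) y'' - x y' + n^2 y = 0 (note the -x y' term, not -2x y') with n^2 = 49, so n = 7; the polynomial solution is T_7(x).
With y = sum_k a_k x^k, matching x^k gives (k+2)(k+1) a_{k+2} = (k^2 - n^2) a_k = (k - 7)(k + 7) a_k. The right side vanishes at k = 7, so the series with the parity of 7 terminates at degree 7.
Standard normalization: leading coefficient of T_n is 2^(n-1), so a_7 = 2^6 = 64. Work downward with a_k = (k+1)(k+2) a_{k+2} / ((k - 7)(k + 7)):
  a_5 = (6)(7)(64) / ((5 - 7)(5 + 7)) = 2688/(-24) = -112
  a_3 = (4)(5)(-112) / ((3 - 7)(3 + 7)) = -2240/(-40) = 56
  a_1 = (2)(3)(56) / ((1 - 7)(1 + 7)) = 336/(-48) = -7
Hence T_7(x) = 64 x^7 - 112 x^5 + 56 x^3 - 7 x.

T_7(x); series = 64 x^7 - 112 x^5 + 56 x^3 - 7 x


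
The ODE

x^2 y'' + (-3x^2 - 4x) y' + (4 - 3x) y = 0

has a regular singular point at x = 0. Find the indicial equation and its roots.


Divide by x^2 to reach normal form y'' + P_1(x) y' + P_2(x) y = 0 with P_1(x) = -3 - 4/x and P_2(x) = -3/x + 4/x^2.
x = 0 is a singular point because the y'-coefficient -3 - 4/x has a pole at x = 0 and the y-coefficient -3/x + 4/x^2 has a pole at x = 0.
It is a regular singular point because x P_1(x) = p(x) = -3x - 4 and x^2 P_2(x) = q(x) = 4 - 3x are polynomials, hence analytic at x = 0.
p(0) = -4,  q(0) = 4.
Indicial equation: r(r-1) + p(0) r + q(0) = 0, i.e. r^2 + (p(0) - 1) r + q(0) = 0, i.e. r^2 - 5 r + 4 = 0.
Discriminant: (-5)^2 - 4(4) = 9, so r = (5 ± 3)/2.
Solving: r_1 = 4, r_2 = 1.

indicial: r^2 - 5 r + 4 = 0; roots r_1 = 4, r_2 = 1


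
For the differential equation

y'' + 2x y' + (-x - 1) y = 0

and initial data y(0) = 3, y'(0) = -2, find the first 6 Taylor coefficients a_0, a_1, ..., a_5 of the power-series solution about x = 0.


Ansatz: y(x) = sum_{n>=0} a_n x^n, so y'(x) = sum_{n>=1} n a_n x^(n-1) and y''(x) = sum_{n>=2} n(n-1) a_n x^(n-2).
Substitute into P(x) y'' + Q(x) y' + R(x) y = 0 with P(x) = 1, Q(x) = 2x, R(x) = -x - 1, and match powers of x.
Initial conditions: a_0 = 3, a_1 = -2.
Setting the coefficient of each power of x to zero and solving order by order (substituting the coefficients already found):
  x^0: 2 a_2 - a_0 = 0  ->  2 a_2 = a_0 = 3  ->  a_2 = 3/2
  x^1: 6 a_3 + a_1 - a_0 = 0  ->  6 a_3 = -a_1 + a_0 = 5  ->  a_3 = 5/6
  x^2: 12 a_4 + 3 a_2 - a_1 = 0  ->  12 a_4 = -3 a_2 + a_1 = -13/2  ->  a_4 = -13/24
  x^3: 20 a_5 + 5 a_3 - a_2 = 0  ->  20 a_5 = -5 a_3 + a_2 = -8/3  ->  a_5 = -2/15
Truncated series: y(x) = 3 - 2 x + (3/2) x^2 + (5/6) x^3 - (13/24) x^4 - (2/15) x^5 + O(x^6).

a_0 = 3; a_1 = -2; a_2 = 3/2; a_3 = 5/6; a_4 = -13/24; a_5 = -2/15


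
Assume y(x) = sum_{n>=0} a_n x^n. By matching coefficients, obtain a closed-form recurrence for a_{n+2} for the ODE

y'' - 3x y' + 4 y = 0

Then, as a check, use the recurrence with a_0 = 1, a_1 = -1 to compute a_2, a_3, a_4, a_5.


Substitute y = sum_n a_n x^n.
y''(x) has coefficient (n+2)(n+1) a_{n+2} at x^n;
-3 x y'(x) has coefficient -3 n a_n at x^n (shift);
4 y(x) has coefficient 4 a_n at x^n.
Matching x^n: (n+2)(n+1) a_{n+2} + (-3n + 4) a_n = 0.
Thus a_{n+2} = (3n - 4) / ((n+1)(n+2)) * a_n.

Check with a_0 = 1, a_1 = -1 (apply the recurrence for n = 0, 1, 2, 3): a_0 = 1, a_1 = -1, a_2 = -2, a_3 = 1/6, a_4 = -1/3, a_5 = 1/24.

a_(n+2) = (3n - 4) / ((n+1)(n+2)) * a_n; check: a_0 = 1, a_1 = -1, a_2 = -2, a_3 = 1/6, a_4 = -1/3, a_5 = 1/24


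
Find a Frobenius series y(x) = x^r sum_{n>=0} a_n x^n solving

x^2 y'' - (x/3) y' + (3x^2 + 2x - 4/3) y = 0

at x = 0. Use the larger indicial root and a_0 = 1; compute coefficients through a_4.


Write in Frobenius form y'' + (p(x)/x) y' + (q(x)/x^2) y = 0:
  p(x) = -1/3,  q(x) = 3x^2 + 2x - 4/3.
Indicial equation: r(r-1) + (-1/3) r + (-4/3) = 0 -> roots r_1 = 2, r_2 = -2/3.
Take r = r_1 = 2. Let y(x) = x^r sum_{n>=0} a_n x^n with a_0 = 1.
Substitute y = x^r sum a_n x^n and match x^{r+n}. The recurrence is
  D(n) a_n + 2 a_{n-1} + 3 a_{n-2} = 0,  where D(n) = (r+n)(r+n-1) + (-1/3)(r+n) + (-4/3).
  a_n = [-2 a_{n-1} - 3 a_{n-2}] / D(n).
Since the indicial polynomial factors as (r - r_1)(r - r_2), D(n) = (r_1 + n - r_1)(r_1 + n - r_2) = n(n + 8/3).
Evaluating step by step (a_0 = 1):
  n = 1: D(1) = 1(1 + 8/3) = 11/3; numerator = -2(1) = -2; a_1 = (-2)/(11/3) = -6/11
  n = 2: D(2) = 2(2 + 8/3) = 28/3; numerator = -2(-6/11) - 3(1) = -21/11; a_2 = (-21/11)/(28/3) = -9/44
  n = 3: D(3) = 3(3 + 8/3) = 17; numerator = -2(-9/44) - 3(-6/11) = 45/22; a_3 = (45/22)/(17) = 45/374
  n = 4: D(4) = 4(4 + 8/3) = 80/3; numerator = -2(45/374) - 3(-9/44) = 279/748; a_4 = (279/748)/(80/3) = 837/59840

r = 2; a_0 = 1; a_1 = -6/11; a_2 = -9/44; a_3 = 45/374; a_4 = 837/59840


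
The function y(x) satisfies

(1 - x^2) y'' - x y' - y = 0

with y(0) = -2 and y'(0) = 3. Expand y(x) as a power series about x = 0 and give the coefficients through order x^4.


Ansatz: y(x) = sum_{n>=0} a_n x^n, so y'(x) = sum_{n>=1} n a_n x^(n-1) and y''(x) = sum_{n>=2} n(n-1) a_n x^(n-2).
Substitute into P(x) y'' + Q(x) y' + R(x) y = 0 with P(x) = 1 - x^2, Q(x) = -x, R(x) = -1, and match powers of x.
Initial conditions: a_0 = -2, a_1 = 3.
Setting the coefficient of each power of x to zero and solving order by order (substituting the coefficients already found):
  x^0: 2 a_2 - a_0 = 0  ->  2 a_2 = a_0 = -2  ->  a_2 = -1
  x^1: 6 a_3 - 2 a_1 = 0  ->  6 a_3 = 2 a_1 = 6  ->  a_3 = 1
  x^2: 12 a_4 - 5 a_2 = 0  ->  12 a_4 = 5 a_2 = -5  ->  a_4 = -5/12
Truncated series: y(x) = -2 + 3 x - x^2 + x^3 - (5/12) x^4 + O(x^5).

a_0 = -2; a_1 = 3; a_2 = -1; a_3 = 1; a_4 = -5/12


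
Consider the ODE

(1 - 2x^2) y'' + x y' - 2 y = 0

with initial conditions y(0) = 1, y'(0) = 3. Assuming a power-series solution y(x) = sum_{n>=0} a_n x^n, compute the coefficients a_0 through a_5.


Ansatz: y(x) = sum_{n>=0} a_n x^n, so y'(x) = sum_{n>=1} n a_n x^(n-1) and y''(x) = sum_{n>=2} n(n-1) a_n x^(n-2).
Substitute into P(x) y'' + Q(x) y' + R(x) y = 0 with P(x) = 1 - 2x^2, Q(x) = x, R(x) = -2, and match powers of x.
Initial conditions: a_0 = 1, a_1 = 3.
Setting the coefficient of each power of x to zero and solving order by order (substituting the coefficients already found):
  x^0: 2 a_2 - 2 a_0 = 0  ->  2 a_2 = 2 a_0 = 2  ->  a_2 = 1
  x^1: 6 a_3 - a_1 = 0  ->  6 a_3 = a_1 = 3  ->  a_3 = 1/2
  x^2: 12 a_4 - 4 a_2 = 0  ->  12 a_4 = 4 a_2 = 4  ->  a_4 = 1/3
  x^3: 20 a_5 - 11 a_3 = 0  ->  20 a_5 = 11 a_3 = 11/2  ->  a_5 = 11/40
Truncated series: y(x) = 1 + 3 x + x^2 + (1/2) x^3 + (1/3) x^4 + (11/40) x^5 + O(x^6).

a_0 = 1; a_1 = 3; a_2 = 1; a_3 = 1/2; a_4 = 1/3; a_5 = 11/40


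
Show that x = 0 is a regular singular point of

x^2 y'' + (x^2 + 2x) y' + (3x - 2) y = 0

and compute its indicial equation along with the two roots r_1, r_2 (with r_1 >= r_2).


Divide by x^2 to reach normal form y'' + P_1(x) y' + P_2(x) y = 0 with P_1(x) = 1 + 2/x and P_2(x) = 3/x - 2/x^2.
x = 0 is a singular point because the y'-coefficient 1 + 2/x has a pole at x = 0 and the y-coefficient 3/x - 2/x^2 has a pole at x = 0.
It is a regular singular point because x P_1(x) = p(x) = x + 2 and x^2 P_2(x) = q(x) = 3x - 2 are polynomials, hence analytic at x = 0.
p(0) = 2,  q(0) = -2.
Indicial equation: r(r-1) + p(0) r + q(0) = 0, i.e. r^2 + (p(0) - 1) r + q(0) = 0, i.e. r^2 + 1 r - 2 = 0.
Discriminant: (1)^2 - 4(-2) = 9, so r = (-1 ± 3)/2.
Solving: r_1 = 1, r_2 = -2.

indicial: r^2 + 1 r - 2 = 0; roots r_1 = 1, r_2 = -2


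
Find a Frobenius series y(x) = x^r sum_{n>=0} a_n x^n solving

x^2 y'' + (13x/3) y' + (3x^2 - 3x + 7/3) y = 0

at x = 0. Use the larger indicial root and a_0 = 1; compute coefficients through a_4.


Write in Frobenius form y'' + (p(x)/x) y' + (q(x)/x^2) y = 0:
  p(x) = 13/3,  q(x) = 3x^2 - 3x + 7/3.
Indicial equation: r(r-1) + (13/3) r + (7/3) = 0 -> roots r_1 = -1, r_2 = -7/3.
Take r = r_1 = -1. Let y(x) = x^r sum_{n>=0} a_n x^n with a_0 = 1.
Substitute y = x^r sum a_n x^n and match x^{r+n}. The recurrence is
  D(n) a_n - 3 a_{n-1} + 3 a_{n-2} = 0,  where D(n) = (r+n)(r+n-1) + (13/3)(r+n) + (7/3).
  a_n = [3 a_{n-1} - 3 a_{n-2}] / D(n).
Since the indicial polynomial factors as (r - r_1)(r - r_2), D(n) = (r_1 + n - r_1)(r_1 + n - r_2) = n(n + 4/3).
Evaluating step by step (a_0 = 1):
  n = 1: D(1) = 1(1 + 4/3) = 7/3; numerator = 3(1) = 3; a_1 = (3)/(7/3) = 9/7
  n = 2: D(2) = 2(2 + 4/3) = 20/3; numerator = 3(9/7) - 3(1) = 6/7; a_2 = (6/7)/(20/3) = 9/70
  n = 3: D(3) = 3(3 + 4/3) = 13; numerator = 3(9/70) - 3(9/7) = -243/70; a_3 = (-243/70)/(13) = -243/910
  n = 4: D(4) = 4(4 + 4/3) = 64/3; numerator = 3(-243/910) - 3(9/70) = -108/91; a_4 = (-108/91)/(64/3) = -81/1456

r = -1; a_0 = 1; a_1 = 9/7; a_2 = 9/70; a_3 = -243/910; a_4 = -81/1456


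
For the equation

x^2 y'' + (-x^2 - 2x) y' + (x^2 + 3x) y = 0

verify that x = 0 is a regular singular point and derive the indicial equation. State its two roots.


Divide by x^2 to reach normal form y'' + P_1(x) y' + P_2(x) y = 0 with P_1(x) = -1 - 2/x and P_2(x) = 1 + 3/x.
x = 0 is a singular point because the y'-coefficient -1 - 2/x has a pole at x = 0 and the y-coefficient 1 + 3/x has a pole at x = 0.
It is a regular singular point because x P_1(x) = p(x) = -x - 2 and x^2 P_2(x) = q(x) = x^2 + 3x are polynomials, hence analytic at x = 0.
p(0) = -2,  q(0) = 0.
Indicial equation: r(r-1) + p(0) r + q(0) = 0, i.e. r^2 + (p(0) - 1) r + q(0) = 0, i.e. r^2 - 3 r = 0.
Discriminant: (-3)^2 - 4(0) = 9, so r = (3 ± 3)/2.
Solving: r_1 = 3, r_2 = 0.

indicial: r^2 - 3 r = 0; roots r_1 = 3, r_2 = 0


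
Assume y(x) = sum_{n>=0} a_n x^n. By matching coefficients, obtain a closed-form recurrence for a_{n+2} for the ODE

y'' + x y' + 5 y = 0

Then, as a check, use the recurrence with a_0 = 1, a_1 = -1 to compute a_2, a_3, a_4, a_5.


Substitute y = sum_n a_n x^n.
y''(x) has coefficient (n+2)(n+1) a_{n+2} at x^n;
x y'(x) has coefficient n a_n at x^n (shift);
5 y(x) has coefficient 5 a_n at x^n.
Matching x^n: (n+2)(n+1) a_{n+2} + (n + 5) a_n = 0.
Thus a_{n+2} = (-n - 5) / ((n+1)(n+2)) * a_n.

Check with a_0 = 1, a_1 = -1 (apply the recurrence for n = 0, 1, 2, 3): a_0 = 1, a_1 = -1, a_2 = -5/2, a_3 = 1, a_4 = 35/24, a_5 = -2/5.

a_(n+2) = (-n - 5) / ((n+1)(n+2)) * a_n; check: a_0 = 1, a_1 = -1, a_2 = -5/2, a_3 = 1, a_4 = 35/24, a_5 = -2/5


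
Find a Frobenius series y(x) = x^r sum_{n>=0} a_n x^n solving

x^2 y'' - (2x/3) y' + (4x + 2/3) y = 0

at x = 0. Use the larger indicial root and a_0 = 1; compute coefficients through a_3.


Write in Frobenius form y'' + (p(x)/x) y' + (q(x)/x^2) y = 0:
  p(x) = -2/3,  q(x) = 4x + 2/3.
Indicial equation: r(r-1) + (-2/3) r + (2/3) = 0 -> roots r_1 = 1, r_2 = 2/3.
Take r = r_1 = 1. Let y(x) = x^r sum_{n>=0} a_n x^n with a_0 = 1.
Substitute y = x^r sum a_n x^n and match x^{r+n}. The recurrence is
  D(n) a_n + 4 a_{n-1} = 0,  where D(n) = (r+n)(r+n-1) + (-2/3)(r+n) + (2/3).
  a_n = -4 / D(n) * a_{n-1}.
Since the indicial polynomial factors as (r - r_1)(r - r_2), D(n) = (r_1 + n - r_1)(r_1 + n - r_2) = n(n + 1/3).
Evaluating step by step (a_0 = 1):
  n = 1: D(1) = 1(1 + 1/3) = 4/3; numerator = -4(1) = -4; a_1 = (-4)/(4/3) = -3
  n = 2: D(2) = 2(2 + 1/3) = 14/3; numerator = -4(-3) = 12; a_2 = (12)/(14/3) = 18/7
  n = 3: D(3) = 3(3 + 1/3) = 10; numerator = -4(18/7) = -72/7; a_3 = (-72/7)/(10) = -36/35

r = 1; a_0 = 1; a_1 = -3; a_2 = 18/7; a_3 = -36/35


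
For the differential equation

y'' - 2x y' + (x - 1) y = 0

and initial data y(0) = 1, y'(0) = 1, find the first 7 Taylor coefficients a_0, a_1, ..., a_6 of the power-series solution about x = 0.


Ansatz: y(x) = sum_{n>=0} a_n x^n, so y'(x) = sum_{n>=1} n a_n x^(n-1) and y''(x) = sum_{n>=2} n(n-1) a_n x^(n-2).
Substitute into P(x) y'' + Q(x) y' + R(x) y = 0 with P(x) = 1, Q(x) = -2x, R(x) = x - 1, and match powers of x.
Initial conditions: a_0 = 1, a_1 = 1.
Setting the coefficient of each power of x to zero and solving order by order (substituting the coefficients already found):
  x^0: 2 a_2 - a_0 = 0  ->  2 a_2 = a_0 = 1  ->  a_2 = 1/2
  x^1: 6 a_3 - 3 a_1 + a_0 = 0  ->  6 a_3 = 3 a_1 - a_0 = 2  ->  a_3 = 1/3
  x^2: 12 a_4 - 5 a_2 + a_1 = 0  ->  12 a_4 = 5 a_2 - a_1 = 3/2  ->  a_4 = 1/8
  x^3: 20 a_5 - 7 a_3 + a_2 = 0  ->  20 a_5 = 7 a_3 - a_2 = 11/6  ->  a_5 = 11/120
  x^4: 30 a_6 - 9 a_4 + a_3 = 0  ->  30 a_6 = 9 a_4 - a_3 = 19/24  ->  a_6 = 19/720
Truncated series: y(x) = 1 + x + (1/2) x^2 + (1/3) x^3 + (1/8) x^4 + (11/120) x^5 + (19/720) x^6 + O(x^7).

a_0 = 1; a_1 = 1; a_2 = 1/2; a_3 = 1/3; a_4 = 1/8; a_5 = 11/120; a_6 = 19/720


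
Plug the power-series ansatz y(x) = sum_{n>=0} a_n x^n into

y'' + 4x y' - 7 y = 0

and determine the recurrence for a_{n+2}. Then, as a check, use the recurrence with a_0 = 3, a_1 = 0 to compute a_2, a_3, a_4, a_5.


Substitute y = sum_n a_n x^n.
y''(x) has coefficient (n+2)(n+1) a_{n+2} at x^n;
4 x y'(x) has coefficient 4 n a_n at x^n (shift);
-7 y(x) has coefficient -7 a_n at x^n.
Matching x^n: (n+2)(n+1) a_{n+2} + (4n - 7) a_n = 0.
Thus a_{n+2} = (-4n + 7) / ((n+1)(n+2)) * a_n.

Check with a_0 = 3, a_1 = 0 (apply the recurrence for n = 0, 1, 2, 3): a_0 = 3, a_1 = 0, a_2 = 21/2, a_3 = 0, a_4 = -7/8, a_5 = 0.

a_(n+2) = (-4n + 7) / ((n+1)(n+2)) * a_n; check: a_0 = 3, a_1 = 0, a_2 = 21/2, a_3 = 0, a_4 = -7/8, a_5 = 0


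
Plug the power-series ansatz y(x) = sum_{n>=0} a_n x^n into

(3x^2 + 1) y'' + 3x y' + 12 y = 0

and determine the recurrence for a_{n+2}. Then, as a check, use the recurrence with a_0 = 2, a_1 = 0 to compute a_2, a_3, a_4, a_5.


Substitute y = sum_n a_n x^n.
(1 + 3 x^2) y'' contributes (n+2)(n+1) a_{n+2} + 3 n(n-1) a_n at x^n.
3 x y'(x) contributes 3 n a_n at x^n.
12 y(x) contributes 12 a_n at x^n.
Matching x^n: (n+2)(n+1) a_{n+2} + (3 n(n-1) + 3 n + 12) a_n = 0.
Thus a_{n+2} = (-3 n(n-1) - 3 n - 12) / ((n+1)(n+2)) * a_n.

Check with a_0 = 2, a_1 = 0 (apply the recurrence for n = 0, 1, 2, 3): a_0 = 2, a_1 = 0, a_2 = -12, a_3 = 0, a_4 = 24, a_5 = 0.

a_(n+2) = (-3 n(n-1) - 3 n - 12) / ((n+1)(n+2)) * a_n; check: a_0 = 2, a_1 = 0, a_2 = -12, a_3 = 0, a_4 = 24, a_5 = 0


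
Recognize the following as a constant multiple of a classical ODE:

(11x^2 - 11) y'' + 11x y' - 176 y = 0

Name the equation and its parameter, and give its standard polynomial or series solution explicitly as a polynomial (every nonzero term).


All three coefficients share the factor -11; dividing through by -11 gives  (1 - x^2) y'' - x y' + 16 y = 0.
This matches the Chebyshev equation (1 - x^2) y'' - x y' + n^2 y = 0 (note the -x y' term, not -2x y') with n^2 = 16, so n = 4; the polynomial solution is T_4(x).
With y = sum_k a_k x^k, matching x^k gives (k+2)(k+1) a_{k+2} = (k^2 - n^2) a_k = (k - 4)(k + 4) a_k. The right side vanishes at k = 4, so the series with the parity of 4 terminates at degree 4.
Standard normalization: leading coefficient of T_n is 2^(n-1), so a_4 = 2^3 = 8. Work downward with a_k = (k+1)(k+2) a_{k+2} / ((k - 4)(k + 4)):
  a_2 = (3)(4)(8) / ((2 - 4)(2 + 4)) = 96/(-12) = -8
  a_0 = (1)(2)(-8) / ((0 - 4)(0 + 4)) = -16/(-16) = 1
Hence T_4(x) = 8 x^4 - 8 x^2 + 1.

T_4(x); series = 8 x^4 - 8 x^2 + 1


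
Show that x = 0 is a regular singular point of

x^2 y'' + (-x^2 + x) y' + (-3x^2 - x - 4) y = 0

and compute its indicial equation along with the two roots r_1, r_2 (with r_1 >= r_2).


Divide by x^2 to reach normal form y'' + P_1(x) y' + P_2(x) y = 0 with P_1(x) = -1 + 1/x and P_2(x) = -3 - 1/x - 4/x^2.
x = 0 is a singular point because the y'-coefficient -1 + 1/x has a pole at x = 0 and the y-coefficient -3 - 1/x - 4/x^2 has a pole at x = 0.
It is a regular singular point because x P_1(x) = p(x) = 1 - x and x^2 P_2(x) = q(x) = -3x^2 - x - 4 are polynomials, hence analytic at x = 0.
p(0) = 1,  q(0) = -4.
Indicial equation: r(r-1) + p(0) r + q(0) = 0, i.e. r^2 + (p(0) - 1) r + q(0) = 0, i.e. r^2 - 4 = 0.
Discriminant: (0)^2 - 4(-4) = 16, so r = (0 ± 4)/2.
Solving: r_1 = 2, r_2 = -2.

indicial: r^2 - 4 = 0; roots r_1 = 2, r_2 = -2


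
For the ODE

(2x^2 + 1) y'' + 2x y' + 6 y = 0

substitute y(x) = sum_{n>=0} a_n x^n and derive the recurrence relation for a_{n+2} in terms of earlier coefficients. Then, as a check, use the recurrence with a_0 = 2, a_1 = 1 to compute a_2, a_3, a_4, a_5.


Substitute y = sum_n a_n x^n.
(1 + 2 x^2) y'' contributes (n+2)(n+1) a_{n+2} + 2 n(n-1) a_n at x^n.
2 x y'(x) contributes 2 n a_n at x^n.
6 y(x) contributes 6 a_n at x^n.
Matching x^n: (n+2)(n+1) a_{n+2} + (2 n(n-1) + 2 n + 6) a_n = 0.
Thus a_{n+2} = (-2 n(n-1) - 2 n - 6) / ((n+1)(n+2)) * a_n.

Check with a_0 = 2, a_1 = 1 (apply the recurrence for n = 0, 1, 2, 3): a_0 = 2, a_1 = 1, a_2 = -6, a_3 = -4/3, a_4 = 7, a_5 = 8/5.

a_(n+2) = (-2 n(n-1) - 2 n - 6) / ((n+1)(n+2)) * a_n; check: a_0 = 2, a_1 = 1, a_2 = -6, a_3 = -4/3, a_4 = 7, a_5 = 8/5


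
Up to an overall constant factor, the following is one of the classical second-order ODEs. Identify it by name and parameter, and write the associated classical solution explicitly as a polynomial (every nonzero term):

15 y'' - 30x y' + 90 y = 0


All three coefficients share the factor 15; dividing through by 15 gives  y'' - 2x y' + 6 y = 0.
This matches the Hermite equation y'' - 2x y' + 2n y = 0 with 2n = 6, so n = 3; the polynomial solution is H_3(x).
With y = sum_k a_k x^k, matching x^k gives (k+2)(k+1) a_{k+2} = 2(k - n) a_k = 2(k - 3) a_k. The right side vanishes at k = 3, so the series with the parity of 3 terminates at degree 3.
Standard normalization: leading coefficient of H_n is 2^n, so a_3 = 2^3 = 8. Work downward with a_k = (k+1)(k+2) a_{k+2} / (2(k - n)):
  a_1 = (2)(3)(8) / (2(1 - 3)) = 48/(-4) = -12
Hence H_3(x) = 8 x^3 - 12 x.

H_3(x); series = 8 x^3 - 12 x


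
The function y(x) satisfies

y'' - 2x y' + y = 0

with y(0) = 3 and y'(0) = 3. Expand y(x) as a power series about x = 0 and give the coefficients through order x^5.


Ansatz: y(x) = sum_{n>=0} a_n x^n, so y'(x) = sum_{n>=1} n a_n x^(n-1) and y''(x) = sum_{n>=2} n(n-1) a_n x^(n-2).
Substitute into P(x) y'' + Q(x) y' + R(x) y = 0 with P(x) = 1, Q(x) = -2x, R(x) = 1, and match powers of x.
Initial conditions: a_0 = 3, a_1 = 3.
Setting the coefficient of each power of x to zero and solving order by order (substituting the coefficients already found):
  x^0: 2 a_2 + a_0 = 0  ->  2 a_2 = -a_0 = -3  ->  a_2 = -3/2
  x^1: 6 a_3 - a_1 = 0  ->  6 a_3 = a_1 = 3  ->  a_3 = 1/2
  x^2: 12 a_4 - 3 a_2 = 0  ->  12 a_4 = 3 a_2 = -9/2  ->  a_4 = -3/8
  x^3: 20 a_5 - 5 a_3 = 0  ->  20 a_5 = 5 a_3 = 5/2  ->  a_5 = 1/8
Truncated series: y(x) = 3 + 3 x - (3/2) x^2 + (1/2) x^3 - (3/8) x^4 + (1/8) x^5 + O(x^6).

a_0 = 3; a_1 = 3; a_2 = -3/2; a_3 = 1/2; a_4 = -3/8; a_5 = 1/8


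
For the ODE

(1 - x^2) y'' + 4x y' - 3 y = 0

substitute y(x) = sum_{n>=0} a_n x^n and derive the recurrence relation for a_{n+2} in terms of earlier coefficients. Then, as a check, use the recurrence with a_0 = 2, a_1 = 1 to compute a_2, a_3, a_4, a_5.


Substitute y = sum_n a_n x^n.
(1 - 1 x^2) y'' contributes (n+2)(n+1) a_{n+2} - n(n-1) a_n at x^n.
4 x y'(x) contributes 4 n a_n at x^n.
-3 y(x) contributes -3 a_n at x^n.
Matching x^n: (n+2)(n+1) a_{n+2} + (-n(n-1) + 4 n - 3) a_n = 0.
Thus a_{n+2} = (n(n-1) - 4 n + 3) / ((n+1)(n+2)) * a_n.

Check with a_0 = 2, a_1 = 1 (apply the recurrence for n = 0, 1, 2, 3): a_0 = 2, a_1 = 1, a_2 = 3, a_3 = -1/6, a_4 = -3/4, a_5 = 1/40.

a_(n+2) = (n(n-1) - 4 n + 3) / ((n+1)(n+2)) * a_n; check: a_0 = 2, a_1 = 1, a_2 = 3, a_3 = -1/6, a_4 = -3/4, a_5 = 1/40


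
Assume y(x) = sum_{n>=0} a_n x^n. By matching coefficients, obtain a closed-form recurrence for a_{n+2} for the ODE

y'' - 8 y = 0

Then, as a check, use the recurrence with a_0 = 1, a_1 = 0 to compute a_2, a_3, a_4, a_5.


Substitute y = sum_n a_n x^n into y'' + (const) y = 0.
y''(x) = sum_{n>=0} (n+2)(n+1) a_{n+2} x^n.
The ODE becomes sum_n [(n+2)(n+1) a_{n+2} - 8 a_n] x^n = 0.
Setting each coefficient to zero gives the recurrence:
  (n+2)(n+1) a_{n+2} - 8 a_n = 0,
  a_{n+2} = 8 / ((n+1)(n+2)) a_n.

Check with a_0 = 1, a_1 = 0 (apply the recurrence for n = 0, 1, 2, 3): a_0 = 1, a_1 = 0, a_2 = 4, a_3 = 0, a_4 = 8/3, a_5 = 0.

a_{n+2} = 8/((n+1)(n+2)) * a_n; check: a_0 = 1, a_1 = 0, a_2 = 4, a_3 = 0, a_4 = 8/3, a_5 = 0


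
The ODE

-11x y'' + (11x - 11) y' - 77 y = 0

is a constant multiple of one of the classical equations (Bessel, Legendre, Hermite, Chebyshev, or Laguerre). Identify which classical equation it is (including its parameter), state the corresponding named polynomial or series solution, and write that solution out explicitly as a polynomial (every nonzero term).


All three coefficients share the factor -11; dividing through by -11 gives  x y'' + (1 - x) y' + 7 y = 0.
This matches the Laguerre equation x y'' + (1 - x) y' + n y = 0 with n = 7; the polynomial solution is L_7(x).
With y = sum_k a_k x^k, matching x^k gives (k+1)k a_{k+1} + (k+1) a_{k+1} - k a_k + n a_k = 0, i.e. (k+1)^2 a_{k+1} = (k - n) a_k = (k - 7) a_k. The right side vanishes at k = 7, so the series terminates at degree 7.
Standard normalization L_n(0) = 1 gives a_0 = 1. Work upward with a_{k+1} = (k - 7) a_k / (k+1)^2:
  a_1 = (0 - 7)(1) / 1^2 = -7/1 = -7
  a_2 = (1 - 7)(-7) / 2^2 = 42/4 = 21/2
  a_3 = (2 - 7)(21/2) / 3^2 = (-105/2)/9 = -35/6
  a_4 = (3 - 7)(-35/6) / 4^2 = (70/3)/16 = 35/24
  a_5 = (4 - 7)(35/24) / 5^2 = (-35/8)/25 = -7/40
  a_6 = (5 - 7)(-7/40) / 6^2 = (7/20)/36 = 7/720
  a_7 = (6 - 7)(7/720) / 7^2 = (-7/720)/49 = -1/5040
Hence L_7(x) = -x^7/5040 + 7 x^6/720 - 7 x^5/40 + 35 x^4/24 - 35 x^3/6 + 21 x^2/2 - 7 x + 1.

L_7(x); series = -x^7/5040 + 7 x^6/720 - 7 x^5/40 + 35 x^4/24 - 35 x^3/6 + 21 x^2/2 - 7 x + 1


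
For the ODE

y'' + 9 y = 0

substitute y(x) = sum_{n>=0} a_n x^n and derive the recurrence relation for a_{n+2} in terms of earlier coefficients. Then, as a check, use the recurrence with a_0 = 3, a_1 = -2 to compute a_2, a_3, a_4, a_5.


Substitute y = sum_n a_n x^n into y'' + (const) y = 0.
y''(x) = sum_{n>=0} (n+2)(n+1) a_{n+2} x^n.
The ODE becomes sum_n [(n+2)(n+1) a_{n+2} + 9 a_n] x^n = 0.
Setting each coefficient to zero gives the recurrence:
  (n+2)(n+1) a_{n+2} + 9 a_n = 0,
  a_{n+2} = -9 / ((n+1)(n+2)) a_n.

Check with a_0 = 3, a_1 = -2 (apply the recurrence for n = 0, 1, 2, 3): a_0 = 3, a_1 = -2, a_2 = -27/2, a_3 = 3, a_4 = 81/8, a_5 = -27/20.

a_{n+2} = -9/((n+1)(n+2)) * a_n; check: a_0 = 3, a_1 = -2, a_2 = -27/2, a_3 = 3, a_4 = 81/8, a_5 = -27/20


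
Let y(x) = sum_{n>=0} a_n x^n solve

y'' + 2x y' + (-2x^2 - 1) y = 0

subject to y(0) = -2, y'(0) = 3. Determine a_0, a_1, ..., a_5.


Ansatz: y(x) = sum_{n>=0} a_n x^n, so y'(x) = sum_{n>=1} n a_n x^(n-1) and y''(x) = sum_{n>=2} n(n-1) a_n x^(n-2).
Substitute into P(x) y'' + Q(x) y' + R(x) y = 0 with P(x) = 1, Q(x) = 2x, R(x) = -2x^2 - 1, and match powers of x.
Initial conditions: a_0 = -2, a_1 = 3.
Setting the coefficient of each power of x to zero and solving order by order (substituting the coefficients already found):
  x^0: 2 a_2 - a_0 = 0  ->  2 a_2 = a_0 = -2  ->  a_2 = -1
  x^1: 6 a_3 + a_1 = 0  ->  6 a_3 = -a_1 = -3  ->  a_3 = -1/2
  x^2: 12 a_4 + 3 a_2 - 2 a_0 = 0  ->  12 a_4 = -3 a_2 + 2 a_0 = -1  ->  a_4 = -1/12
  x^3: 20 a_5 + 5 a_3 - 2 a_1 = 0  ->  20 a_5 = -5 a_3 + 2 a_1 = 17/2  ->  a_5 = 17/40
Truncated series: y(x) = -2 + 3 x - x^2 - (1/2) x^3 - (1/12) x^4 + (17/40) x^5 + O(x^6).

a_0 = -2; a_1 = 3; a_2 = -1; a_3 = -1/2; a_4 = -1/12; a_5 = 17/40


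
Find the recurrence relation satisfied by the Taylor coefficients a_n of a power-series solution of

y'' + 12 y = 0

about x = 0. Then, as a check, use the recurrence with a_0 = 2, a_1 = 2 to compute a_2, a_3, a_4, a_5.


Substitute y = sum_n a_n x^n into y'' + (const) y = 0.
y''(x) = sum_{n>=0} (n+2)(n+1) a_{n+2} x^n.
The ODE becomes sum_n [(n+2)(n+1) a_{n+2} + 12 a_n] x^n = 0.
Setting each coefficient to zero gives the recurrence:
  (n+2)(n+1) a_{n+2} + 12 a_n = 0,
  a_{n+2} = -12 / ((n+1)(n+2)) a_n.

Check with a_0 = 2, a_1 = 2 (apply the recurrence for n = 0, 1, 2, 3): a_0 = 2, a_1 = 2, a_2 = -12, a_3 = -4, a_4 = 12, a_5 = 12/5.

a_{n+2} = -12/((n+1)(n+2)) * a_n; check: a_0 = 2, a_1 = 2, a_2 = -12, a_3 = -4, a_4 = 12, a_5 = 12/5


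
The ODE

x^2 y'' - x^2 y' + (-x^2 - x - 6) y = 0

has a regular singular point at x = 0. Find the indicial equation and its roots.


Divide by x^2 to reach normal form y'' + P_1(x) y' + P_2(x) y = 0 with P_1(x) = -1 and P_2(x) = -1 - 1/x - 6/x^2.
x = 0 is a singular point because the y-coefficient -1 - 1/x - 6/x^2 has a pole at x = 0.
It is a regular singular point because x P_1(x) = p(x) = -x and x^2 P_2(x) = q(x) = -x^2 - x - 6 are polynomials, hence analytic at x = 0.
p(0) = 0,  q(0) = -6.
Indicial equation: r(r-1) + p(0) r + q(0) = 0, i.e. r^2 + (p(0) - 1) r + q(0) = 0, i.e. r^2 - 1 r - 6 = 0.
Discriminant: (-1)^2 - 4(-6) = 25, so r = (1 ± 5)/2.
Solving: r_1 = 3, r_2 = -2.

indicial: r^2 - 1 r - 6 = 0; roots r_1 = 3, r_2 = -2


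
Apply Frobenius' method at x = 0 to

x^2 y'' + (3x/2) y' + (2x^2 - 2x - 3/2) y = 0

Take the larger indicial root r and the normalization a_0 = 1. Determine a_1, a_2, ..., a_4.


Write in Frobenius form y'' + (p(x)/x) y' + (q(x)/x^2) y = 0:
  p(x) = 3/2,  q(x) = 2x^2 - 2x - 3/2.
Indicial equation: r(r-1) + (3/2) r + (-3/2) = 0 -> roots r_1 = 1, r_2 = -3/2.
Take r = r_1 = 1. Let y(x) = x^r sum_{n>=0} a_n x^n with a_0 = 1.
Substitute y = x^r sum a_n x^n and match x^{r+n}. The recurrence is
  D(n) a_n - 2 a_{n-1} + 2 a_{n-2} = 0,  where D(n) = (r+n)(r+n-1) + (3/2)(r+n) + (-3/2).
  a_n = [2 a_{n-1} - 2 a_{n-2}] / D(n).
Since the indicial polynomial factors as (r - r_1)(r - r_2), D(n) = (r_1 + n - r_1)(r_1 + n - r_2) = n(n + 5/2).
Evaluating step by step (a_0 = 1):
  n = 1: D(1) = 1(1 + 5/2) = 7/2; numerator = 2(1) = 2; a_1 = (2)/(7/2) = 4/7
  n = 2: D(2) = 2(2 + 5/2) = 9; numerator = 2(4/7) - 2(1) = -6/7; a_2 = (-6/7)/(9) = -2/21
  n = 3: D(3) = 3(3 + 5/2) = 33/2; numerator = 2(-2/21) - 2(4/7) = -4/3; a_3 = (-4/3)/(33/2) = -8/99
  n = 4: D(4) = 4(4 + 5/2) = 26; numerator = 2(-8/99) - 2(-2/21) = 20/693; a_4 = (20/693)/(26) = 10/9009

r = 1; a_0 = 1; a_1 = 4/7; a_2 = -2/21; a_3 = -8/99; a_4 = 10/9009


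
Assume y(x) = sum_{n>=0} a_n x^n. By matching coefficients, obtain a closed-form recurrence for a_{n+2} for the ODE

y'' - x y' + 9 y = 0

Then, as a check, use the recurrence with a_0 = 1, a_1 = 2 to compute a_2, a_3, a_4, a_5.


Substitute y = sum_n a_n x^n.
y''(x) has coefficient (n+2)(n+1) a_{n+2} at x^n;
-x y'(x) has coefficient -n a_n at x^n (shift);
9 y(x) has coefficient 9 a_n at x^n.
Matching x^n: (n+2)(n+1) a_{n+2} + (-n + 9) a_n = 0.
Thus a_{n+2} = (n - 9) / ((n+1)(n+2)) * a_n.

Check with a_0 = 1, a_1 = 2 (apply the recurrence for n = 0, 1, 2, 3): a_0 = 1, a_1 = 2, a_2 = -9/2, a_3 = -8/3, a_4 = 21/8, a_5 = 4/5.

a_(n+2) = (n - 9) / ((n+1)(n+2)) * a_n; check: a_0 = 1, a_1 = 2, a_2 = -9/2, a_3 = -8/3, a_4 = 21/8, a_5 = 4/5


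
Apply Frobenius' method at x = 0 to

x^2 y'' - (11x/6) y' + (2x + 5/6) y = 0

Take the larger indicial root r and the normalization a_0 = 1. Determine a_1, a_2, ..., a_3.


Write in Frobenius form y'' + (p(x)/x) y' + (q(x)/x^2) y = 0:
  p(x) = -11/6,  q(x) = 2x + 5/6.
Indicial equation: r(r-1) + (-11/6) r + (5/6) = 0 -> roots r_1 = 5/2, r_2 = 1/3.
Take r = r_1 = 5/2. Let y(x) = x^r sum_{n>=0} a_n x^n with a_0 = 1.
Substitute y = x^r sum a_n x^n and match x^{r+n}. The recurrence is
  D(n) a_n + 2 a_{n-1} = 0,  where D(n) = (r+n)(r+n-1) + (-11/6)(r+n) + (5/6).
  a_n = -2 / D(n) * a_{n-1}.
Since the indicial polynomial factors as (r - r_1)(r - r_2), D(n) = (r_1 + n - r_1)(r_1 + n - r_2) = n(n + 13/6).
Evaluating step by step (a_0 = 1):
  n = 1: D(1) = 1(1 + 13/6) = 19/6; numerator = -2(1) = -2; a_1 = (-2)/(19/6) = -12/19
  n = 2: D(2) = 2(2 + 13/6) = 25/3; numerator = -2(-12/19) = 24/19; a_2 = (24/19)/(25/3) = 72/475
  n = 3: D(3) = 3(3 + 13/6) = 31/2; numerator = -2(72/475) = -144/475; a_3 = (-144/475)/(31/2) = -288/14725

r = 5/2; a_0 = 1; a_1 = -12/19; a_2 = 72/475; a_3 = -288/14725


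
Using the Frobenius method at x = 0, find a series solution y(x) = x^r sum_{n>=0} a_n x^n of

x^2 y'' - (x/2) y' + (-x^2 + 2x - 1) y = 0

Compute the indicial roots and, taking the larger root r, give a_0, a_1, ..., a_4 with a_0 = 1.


Write in Frobenius form y'' + (p(x)/x) y' + (q(x)/x^2) y = 0:
  p(x) = -1/2,  q(x) = -x^2 + 2x - 1.
Indicial equation: r(r-1) + (-1/2) r + (-1) = 0 -> roots r_1 = 2, r_2 = -1/2.
Take r = r_1 = 2. Let y(x) = x^r sum_{n>=0} a_n x^n with a_0 = 1.
Substitute y = x^r sum a_n x^n and match x^{r+n}. The recurrence is
  D(n) a_n + 2 a_{n-1} - 1 a_{n-2} = 0,  where D(n) = (r+n)(r+n-1) + (-1/2)(r+n) + (-1).
  a_n = [-2 a_{n-1} + 1 a_{n-2}] / D(n).
Since the indicial polynomial factors as (r - r_1)(r - r_2), D(n) = (r_1 + n - r_1)(r_1 + n - r_2) = n(n + 5/2).
Evaluating step by step (a_0 = 1):
  n = 1: D(1) = 1(1 + 5/2) = 7/2; numerator = -2(1) = -2; a_1 = (-2)/(7/2) = -4/7
  n = 2: D(2) = 2(2 + 5/2) = 9; numerator = -2(-4/7) + 1(1) = 15/7; a_2 = (15/7)/(9) = 5/21
  n = 3: D(3) = 3(3 + 5/2) = 33/2; numerator = -2(5/21) + 1(-4/7) = -22/21; a_3 = (-22/21)/(33/2) = -4/63
  n = 4: D(4) = 4(4 + 5/2) = 26; numerator = -2(-4/63) + 1(5/21) = 23/63; a_4 = (23/63)/(26) = 23/1638

r = 2; a_0 = 1; a_1 = -4/7; a_2 = 5/21; a_3 = -4/63; a_4 = 23/1638


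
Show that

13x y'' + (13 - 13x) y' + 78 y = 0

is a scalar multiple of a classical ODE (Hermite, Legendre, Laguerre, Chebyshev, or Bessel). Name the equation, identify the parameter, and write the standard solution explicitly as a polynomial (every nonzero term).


All three coefficients share the factor 13; dividing through by 13 gives  x y'' + (1 - x) y' + 6 y = 0.
This matches the Laguerre equation x y'' + (1 - x) y' + n y = 0 with n = 6; the polynomial solution is L_6(x).
With y = sum_k a_k x^k, matching x^k gives (k+1)k a_{k+1} + (k+1) a_{k+1} - k a_k + n a_k = 0, i.e. (k+1)^2 a_{k+1} = (k - n) a_k = (k - 6) a_k. The right side vanishes at k = 6, so the series terminates at degree 6.
Standard normalization L_n(0) = 1 gives a_0 = 1. Work upward with a_{k+1} = (k - 6) a_k / (k+1)^2:
  a_1 = (0 - 6)(1) / 1^2 = -6/1 = -6
  a_2 = (1 - 6)(-6) / 2^2 = 30/4 = 15/2
  a_3 = (2 - 6)(15/2) / 3^2 = -30/9 = -10/3
  a_4 = (3 - 6)(-10/3) / 4^2 = 10/16 = 5/8
  a_5 = (4 - 6)(5/8) / 5^2 = (-5/4)/25 = -1/20
  a_6 = (5 - 6)(-1/20) / 6^2 = (1/20)/36 = 1/720
Hence L_6(x) = x^6/720 - x^5/20 + 5 x^4/8 - 10 x^3/3 + 15 x^2/2 - 6 x + 1.

L_6(x); series = x^6/720 - x^5/20 + 5 x^4/8 - 10 x^3/3 + 15 x^2/2 - 6 x + 1


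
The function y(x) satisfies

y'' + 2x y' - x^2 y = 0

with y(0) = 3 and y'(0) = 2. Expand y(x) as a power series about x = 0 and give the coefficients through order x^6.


Ansatz: y(x) = sum_{n>=0} a_n x^n, so y'(x) = sum_{n>=1} n a_n x^(n-1) and y''(x) = sum_{n>=2} n(n-1) a_n x^(n-2).
Substitute into P(x) y'' + Q(x) y' + R(x) y = 0 with P(x) = 1, Q(x) = 2x, R(x) = -x^2, and match powers of x.
Initial conditions: a_0 = 3, a_1 = 2.
Setting the coefficient of each power of x to zero and solving order by order (substituting the coefficients already found):
  x^0: 2 a_2 = 0  ->  a_2 = 0
  x^1: 6 a_3 + 2 a_1 = 0  ->  6 a_3 = -2 a_1 = -4  ->  a_3 = -2/3
  x^2: 12 a_4 + 4 a_2 - a_0 = 0  ->  12 a_4 = -4 a_2 + a_0 = 3  ->  a_4 = 1/4
  x^3: 20 a_5 + 6 a_3 - a_1 = 0  ->  20 a_5 = -6 a_3 + a_1 = 6  ->  a_5 = 3/10
  x^4: 30 a_6 + 8 a_4 - a_2 = 0  ->  30 a_6 = -8 a_4 + a_2 = -2  ->  a_6 = -1/15
Truncated series: y(x) = 3 + 2 x - (2/3) x^3 + (1/4) x^4 + (3/10) x^5 - (1/15) x^6 + O(x^7).

a_0 = 3; a_1 = 2; a_2 = 0; a_3 = -2/3; a_4 = 1/4; a_5 = 3/10; a_6 = -1/15


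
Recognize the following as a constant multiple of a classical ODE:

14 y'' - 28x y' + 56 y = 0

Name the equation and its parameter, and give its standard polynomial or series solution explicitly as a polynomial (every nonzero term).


All three coefficients share the factor 14; dividing through by 14 gives  y'' - 2x y' + 4 y = 0.
This matches the Hermite equation y'' - 2x y' + 2n y = 0 with 2n = 4, so n = 2; the polynomial solution is H_2(x).
With y = sum_k a_k x^k, matching x^k gives (k+2)(k+1) a_{k+2} = 2(k - n) a_k = 2(k - 2) a_k. The right side vanishes at k = 2, so the series with the parity of 2 terminates at degree 2.
Standard normalization: leading coefficient of H_n is 2^n, so a_2 = 2^2 = 4. Work downward with a_k = (k+1)(k+2) a_{k+2} / (2(k - n)):
  a_0 = (1)(2)(4) / (2(0 - 2)) = 8/(-4) = -2
Hence H_2(x) = 4 x^2 - 2.

H_2(x); series = 4 x^2 - 2


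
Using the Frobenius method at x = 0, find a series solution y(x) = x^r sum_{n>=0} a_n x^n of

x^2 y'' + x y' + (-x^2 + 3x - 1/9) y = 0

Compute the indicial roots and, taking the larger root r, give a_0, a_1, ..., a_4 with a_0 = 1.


Write in Frobenius form y'' + (p(x)/x) y' + (q(x)/x^2) y = 0:
  p(x) = 1,  q(x) = -x^2 + 3x - 1/9.
Indicial equation: r(r-1) + (1) r + (-1/9) = 0 -> roots r_1 = 1/3, r_2 = -1/3.
Take r = r_1 = 1/3. Let y(x) = x^r sum_{n>=0} a_n x^n with a_0 = 1.
Substitute y = x^r sum a_n x^n and match x^{r+n}. The recurrence is
  D(n) a_n + 3 a_{n-1} - 1 a_{n-2} = 0,  where D(n) = (r+n)(r+n-1) + (1)(r+n) + (-1/9).
  a_n = [-3 a_{n-1} + 1 a_{n-2}] / D(n).
Since the indicial polynomial factors as (r - r_1)(r - r_2), D(n) = (r_1 + n - r_1)(r_1 + n - r_2) = n(n + 2/3).
Evaluating step by step (a_0 = 1):
  n = 1: D(1) = 1(1 + 2/3) = 5/3; numerator = -3(1) = -3; a_1 = (-3)/(5/3) = -9/5
  n = 2: D(2) = 2(2 + 2/3) = 16/3; numerator = -3(-9/5) + 1(1) = 32/5; a_2 = (32/5)/(16/3) = 6/5
  n = 3: D(3) = 3(3 + 2/3) = 11; numerator = -3(6/5) + 1(-9/5) = -27/5; a_3 = (-27/5)/(11) = -27/55
  n = 4: D(4) = 4(4 + 2/3) = 56/3; numerator = -3(-27/55) + 1(6/5) = 147/55; a_4 = (147/55)/(56/3) = 63/440

r = 1/3; a_0 = 1; a_1 = -9/5; a_2 = 6/5; a_3 = -27/55; a_4 = 63/440


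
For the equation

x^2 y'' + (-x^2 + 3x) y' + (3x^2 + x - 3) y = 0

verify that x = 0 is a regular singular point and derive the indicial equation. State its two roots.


Divide by x^2 to reach normal form y'' + P_1(x) y' + P_2(x) y = 0 with P_1(x) = -1 + 3/x and P_2(x) = 3 + 1/x - 3/x^2.
x = 0 is a singular point because the y'-coefficient -1 + 3/x has a pole at x = 0 and the y-coefficient 3 + 1/x - 3/x^2 has a pole at x = 0.
It is a regular singular point because x P_1(x) = p(x) = 3 - x and x^2 P_2(x) = q(x) = 3x^2 + x - 3 are polynomials, hence analytic at x = 0.
p(0) = 3,  q(0) = -3.
Indicial equation: r(r-1) + p(0) r + q(0) = 0, i.e. r^2 + (p(0) - 1) r + q(0) = 0, i.e. r^2 + 2 r - 3 = 0.
Discriminant: (2)^2 - 4(-3) = 16, so r = (-2 ± 4)/2.
Solving: r_1 = 1, r_2 = -3.

indicial: r^2 + 2 r - 3 = 0; roots r_1 = 1, r_2 = -3


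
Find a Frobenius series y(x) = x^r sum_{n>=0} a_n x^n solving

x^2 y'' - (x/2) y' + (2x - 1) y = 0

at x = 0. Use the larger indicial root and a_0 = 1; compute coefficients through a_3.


Write in Frobenius form y'' + (p(x)/x) y' + (q(x)/x^2) y = 0:
  p(x) = -1/2,  q(x) = 2x - 1.
Indicial equation: r(r-1) + (-1/2) r + (-1) = 0 -> roots r_1 = 2, r_2 = -1/2.
Take r = r_1 = 2. Let y(x) = x^r sum_{n>=0} a_n x^n with a_0 = 1.
Substitute y = x^r sum a_n x^n and match x^{r+n}. The recurrence is
  D(n) a_n + 2 a_{n-1} = 0,  where D(n) = (r+n)(r+n-1) + (-1/2)(r+n) + (-1).
  a_n = -2 / D(n) * a_{n-1}.
Since the indicial polynomial factors as (r - r_1)(r - r_2), D(n) = (r_1 + n - r_1)(r_1 + n - r_2) = n(n + 5/2).
Evaluating step by step (a_0 = 1):
  n = 1: D(1) = 1(1 + 5/2) = 7/2; numerator = -2(1) = -2; a_1 = (-2)/(7/2) = -4/7
  n = 2: D(2) = 2(2 + 5/2) = 9; numerator = -2(-4/7) = 8/7; a_2 = (8/7)/(9) = 8/63
  n = 3: D(3) = 3(3 + 5/2) = 33/2; numerator = -2(8/63) = -16/63; a_3 = (-16/63)/(33/2) = -32/2079

r = 2; a_0 = 1; a_1 = -4/7; a_2 = 8/63; a_3 = -32/2079
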